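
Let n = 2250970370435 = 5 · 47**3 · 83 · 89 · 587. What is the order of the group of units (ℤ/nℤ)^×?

1718730086656

φ(5) = 5 − 1 = 4.
φ(47^3) = 47^3 − 47^2 = 103823 − 2209 = 101614.
φ(83) = 83 − 1 = 82.
φ(89) = 89 − 1 = 88.
φ(587) = 587 − 1 = 586.
Since φ is multiplicative, φ(2250970370435) = 4 · 101614 · 82 · 88 · 586 = 1718730086656.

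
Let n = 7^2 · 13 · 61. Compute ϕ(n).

φ(38857) = 38857 · (1 − 1/7) · (1 − 1/13) · (1 − 1/61)
       = 38857 · 4320/5551 = 30240.

30240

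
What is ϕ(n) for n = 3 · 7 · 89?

φ(1869) = 1869 · (1 − 1/3) · (1 − 1/7) · (1 − 1/89)
       = 1869 · 1056/1869 = 1056.

1056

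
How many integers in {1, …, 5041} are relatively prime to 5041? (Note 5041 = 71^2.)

4970

φ(5041) = 5041 · (1 − 1/71)
       = 5041 · 70/71 = 4970.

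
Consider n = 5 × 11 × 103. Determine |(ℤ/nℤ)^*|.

4080

φ(5665) = 5665 · (1 − 1/5) · (1 − 1/11) · (1 − 1/103)
       = 5665 · 4080/5665 = 4080.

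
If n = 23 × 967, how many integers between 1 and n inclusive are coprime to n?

21252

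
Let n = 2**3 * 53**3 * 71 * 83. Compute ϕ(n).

φ(7018657288) = 7018657288 · (1 − 1/2) · (1 − 1/53) · (1 − 1/71) · (1 − 1/83)
       = 7018657288 · 298480/624658 = 3353721280.

3353721280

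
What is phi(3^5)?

162

φ(243) = 243 · (1 − 1/3)
       = 243 · 2/3 = 162.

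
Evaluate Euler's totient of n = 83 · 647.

φ(83) = 83 − 1 = 82.
φ(647) = 647 − 1 = 646.
Multiply: 82 · 646 = 52972.

52972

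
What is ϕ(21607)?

19200

Prime factorization: 21607 = 17 · 31 · 41.
φ(17) = 17 − 1 = 16.
φ(31) = 31 − 1 = 30.
φ(41) = 41 − 1 = 40.
φ(21607) = 16 × 30 × 40 = 19200.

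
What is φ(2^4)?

φ(2^4) = 2^3·(2−1) = 8·1 = 8.

8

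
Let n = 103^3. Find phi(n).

φ(1092727) = 1092727 · (1 − 1/103)
       = 1092727 · 102/103 = 1082118.

1082118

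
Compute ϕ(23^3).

11638

φ(12167) = 12167 · (1 − 1/23)
       = 12167 · 22/23 = 11638.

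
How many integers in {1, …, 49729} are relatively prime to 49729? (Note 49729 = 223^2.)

49506

φ(223^2) = 223^2 − 223^1 = 49729 − 223 = 49506.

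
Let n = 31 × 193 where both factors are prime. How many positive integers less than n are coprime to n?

φ(5983) = 5983 · (1 − 1/31) · (1 − 1/193)
       = 5983 · 5760/5983 = 5760.

5760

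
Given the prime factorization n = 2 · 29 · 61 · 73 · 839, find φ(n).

101364480

φ(216691886) = 216691886 · (1 − 1/2) · (1 − 1/29) · (1 − 1/61) · (1 − 1/73) · (1 − 1/839)
       = 216691886 · 101364480/216691886 = 101364480.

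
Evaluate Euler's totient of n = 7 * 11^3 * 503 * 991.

3608074800

φ(7) = 7 − 1 = 6.
φ(11^3) = 11^2·(11−1) = 121·10 = 1210.
φ(503) = 503 − 1 = 502.
φ(991) = 991 − 1 = 990.
φ(4644272941) = 6 × 1210 × 502 × 990 = 3608074800.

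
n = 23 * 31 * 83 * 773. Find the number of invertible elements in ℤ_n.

φ(23) = 23 − 1 = 22.
φ(31) = 31 − 1 = 30.
φ(83) = 83 − 1 = 82.
φ(773) = 773 − 1 = 772.
φ(45745367) = 22 × 30 × 82 × 772 = 41780640.

41780640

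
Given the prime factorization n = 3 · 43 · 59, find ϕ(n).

4872

φ(7611) = 7611 · (1 − 1/3) · (1 − 1/43) · (1 − 1/59)
       = 7611 · 4872/7611 = 4872.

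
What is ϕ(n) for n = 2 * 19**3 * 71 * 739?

335686680

φ(719769742) = 719769742 · (1 − 1/2) · (1 − 1/19) · (1 − 1/71) · (1 − 1/739)
       = 719769742 · 929880/1993822 = 335686680.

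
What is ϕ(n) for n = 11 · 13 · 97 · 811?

9331200

φ(11) = 11 − 1 = 10.
φ(13) = 13 − 1 = 12.
φ(97) = 97 − 1 = 96.
φ(811) = 811 − 1 = 810.
Multiply: 10 · 12 · 96 · 810 = 9331200.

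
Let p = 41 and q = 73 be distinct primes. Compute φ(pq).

φ(2993) = 2993 · (1 − 1/41) · (1 − 1/73)
       = 2993 · 2880/2993 = 2880.

2880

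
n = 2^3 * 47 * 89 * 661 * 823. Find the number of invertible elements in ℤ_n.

8784483840

φ(18204516392) = 18204516392 · (1 − 1/2) · (1 − 1/47) · (1 − 1/89) · (1 − 1/661) · (1 − 1/823)
       = 18204516392 · 2196120960/4551129098 = 8784483840.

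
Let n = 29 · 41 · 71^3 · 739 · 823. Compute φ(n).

239751282758400

φ(29) = 29 − 1 = 28.
φ(41) = 41 − 1 = 40.
φ(71^3) = 71^2·(71−1) = 5041·70 = 352870.
φ(739) = 739 − 1 = 738.
φ(823) = 823 − 1 = 822.
Since φ is multiplicative, φ(258821991399263) = 28 · 40 · 352870 · 738 · 822 = 239751282758400.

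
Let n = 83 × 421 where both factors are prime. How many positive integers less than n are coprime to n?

34440

φ(83) = 83 − 1 = 82.
φ(421) = 421 − 1 = 420.
Since φ is multiplicative, φ(34943) = 82 · 420 = 34440.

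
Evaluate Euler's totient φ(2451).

2451 = 3 * 19 * 43.
φ(3) = 3 − 1 = 2.
φ(19) = 19 − 1 = 18.
φ(43) = 43 − 1 = 42.
Multiply: 2 · 18 · 42 = 1512.

1512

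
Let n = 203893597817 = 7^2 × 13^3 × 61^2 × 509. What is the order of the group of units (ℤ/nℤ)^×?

φ(7^2) = 7^1·(7−1) = 7·6 = 42.
φ(13^3) = 13^3 − 13^2 = 2197 − 169 = 2028.
φ(61^2) = 61^1·(61−1) = 61·60 = 3660.
φ(509) = 509 − 1 = 508.
Multiply: 42 · 2028 · 3660 · 508 = 158366033280.

158366033280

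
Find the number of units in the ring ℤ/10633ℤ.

8820

First factor: 10633 = 7^3 * 31.
φ(7^3) = 7^3 − 7^2 = 343 − 49 = 294.
φ(31) = 31 − 1 = 30.
Since φ is multiplicative, φ(10633) = 294 · 30 = 8820.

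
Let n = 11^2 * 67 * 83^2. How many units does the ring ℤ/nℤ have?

49411560

φ(11^2) = 11^2 − 11^1 = 121 − 11 = 110.
φ(67) = 67 − 1 = 66.
φ(83^2) = 83^1·(83−1) = 83·82 = 6806.
Multiply: 110 · 66 · 6806 = 49411560.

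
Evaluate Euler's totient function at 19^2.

342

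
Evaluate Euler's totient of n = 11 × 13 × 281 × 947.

φ(38053301) = 38053301 · (1 − 1/11) · (1 − 1/13) · (1 − 1/281) · (1 − 1/947)
       = 38053301 · 31785600/38053301 = 31785600.

31785600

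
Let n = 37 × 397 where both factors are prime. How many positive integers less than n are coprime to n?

φ(n) = (p − 1)(q − 1) = (37−1)(397−1) = 36·396 = 14256.

14256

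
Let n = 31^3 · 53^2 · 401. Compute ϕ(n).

φ(31^3) = 31^3 − 31^2 = 29791 − 961 = 28830.
φ(53^2) = 53^2 − 53^1 = 2809 − 53 = 2756.
φ(401) = 401 − 1 = 400.
Since φ is multiplicative, φ(33556850519) = 28830 · 2756 · 400 = 31782192000.

31782192000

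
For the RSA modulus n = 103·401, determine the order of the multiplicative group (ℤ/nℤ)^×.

φ(103) = 103 − 1 = 102.
φ(401) = 401 − 1 = 400.
φ(41303) = 102 × 400 = 40800.

40800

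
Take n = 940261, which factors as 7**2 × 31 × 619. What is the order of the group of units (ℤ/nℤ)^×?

φ(940261) = 940261 · (1 − 1/7) · (1 − 1/31) · (1 − 1/619)
       = 940261 · 111240/134323 = 778680.

778680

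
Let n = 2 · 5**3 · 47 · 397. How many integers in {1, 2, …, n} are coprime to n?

φ(2) = 2 − 1 = 1.
φ(5^3) = 5^3 − 5^2 = 125 − 25 = 100.
φ(47) = 47 − 1 = 46.
φ(397) = 397 − 1 = 396.
Multiply: 1 · 100 · 46 · 396 = 1821600.

1821600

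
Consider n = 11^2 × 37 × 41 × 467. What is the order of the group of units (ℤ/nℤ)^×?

73814400

φ(85721119) = 85721119 · (1 − 1/11) · (1 − 1/37) · (1 − 1/41) · (1 − 1/467)
       = 85721119 · 6710400/7792829 = 73814400.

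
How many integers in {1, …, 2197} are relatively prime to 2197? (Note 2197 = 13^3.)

2028

φ(2197) = 2197 · (1 − 1/13)
       = 2197 · 12/13 = 2028.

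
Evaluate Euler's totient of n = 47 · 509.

23368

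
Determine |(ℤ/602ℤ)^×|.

252

602 = 2 × 7 × 43.
φ(602) = 602 · (1 − 1/2) · (1 − 1/7) · (1 − 1/43)
       = 602 · 252/602 = 252.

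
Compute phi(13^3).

2028

φ(2197) = 2197 · (1 − 1/13)
       = 2197 · 12/13 = 2028.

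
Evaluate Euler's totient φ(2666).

1260

Factor 2666: 2666 = 2 · 31 · 43.
φ(2666) = 2666 · (1 − 1/2) · (1 − 1/31) · (1 − 1/43)
       = 2666 · 1260/2666 = 1260.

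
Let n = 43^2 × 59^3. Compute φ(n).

φ(379745771) = 379745771 · (1 − 1/43) · (1 − 1/59)
       = 379745771 · 2436/2537 = 364627788.

364627788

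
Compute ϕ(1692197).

1347840

Prime factorization: 1692197 = 13^2 · 17 · 19 · 31.
φ(1692197) = 1692197 · (1 − 1/13) · (1 − 1/17) · (1 − 1/19) · (1 − 1/31)
       = 1692197 · 103680/130169 = 1347840.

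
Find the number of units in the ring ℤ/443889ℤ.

443889 = 3**2 · 31 · 37 · 43.
φ(3^2) = 3^1·(3−1) = 3·2 = 6.
φ(31) = 31 − 1 = 30.
φ(37) = 37 − 1 = 36.
φ(43) = 43 − 1 = 42.
Since φ is multiplicative, φ(443889) = 6 · 30 · 36 · 42 = 272160.

272160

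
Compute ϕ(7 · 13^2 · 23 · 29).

φ(7) = 7 − 1 = 6.
φ(13^2) = 13^2 − 13^1 = 169 − 13 = 156.
φ(23) = 23 − 1 = 22.
φ(29) = 29 − 1 = 28.
Since φ is multiplicative, φ(789061) = 6 · 156 · 22 · 28 = 576576.

576576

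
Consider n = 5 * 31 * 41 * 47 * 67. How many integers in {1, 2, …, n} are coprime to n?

14572800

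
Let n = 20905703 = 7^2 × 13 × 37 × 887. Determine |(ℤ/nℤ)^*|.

16075584

φ(20905703) = 20905703 · (1 − 1/7) · (1 − 1/13) · (1 − 1/37) · (1 − 1/887)
       = 20905703 · 2296512/2986529 = 16075584.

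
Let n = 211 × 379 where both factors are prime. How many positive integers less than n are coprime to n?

For distinct primes, φ(pq) = (p−1)(q−1) = 210 × 378 = 79380.

79380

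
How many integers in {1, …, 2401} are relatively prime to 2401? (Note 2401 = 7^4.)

φ(2401) = 2401 · (1 − 1/7)
       = 2401 · 6/7 = 2058.

2058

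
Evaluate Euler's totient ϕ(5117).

4032

Factor 5117: 5117 = 7 · 17 · 43.
φ(7) = 7 − 1 = 6.
φ(17) = 17 − 1 = 16.
φ(43) = 43 − 1 = 42.
Since φ is multiplicative, φ(5117) = 6 · 16 · 42 = 4032.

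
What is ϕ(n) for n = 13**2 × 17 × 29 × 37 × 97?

241532928

φ(299024713) = 299024713 · (1 − 1/13) · (1 − 1/17) · (1 − 1/29) · (1 − 1/37) · (1 − 1/97)
       = 299024713 · 18579456/23001901 = 241532928.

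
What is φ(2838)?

840

Prime factorization: 2838 = 2 · 3 · 11 · 43.
φ(2838) = 2838 · (1 − 1/2) · (1 − 1/3) · (1 − 1/11) · (1 − 1/43)
       = 2838 · 840/2838 = 840.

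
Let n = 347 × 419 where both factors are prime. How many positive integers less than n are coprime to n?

φ(145393) = 145393 · (1 − 1/347) · (1 − 1/419)
       = 145393 · 144628/145393 = 144628.

144628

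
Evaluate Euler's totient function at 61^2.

φ(3721) = 3721 · (1 − 1/61)
       = 3721 · 60/61 = 3660.

3660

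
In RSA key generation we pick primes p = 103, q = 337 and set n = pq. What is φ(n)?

34272

φ(pq) = (p−1)(q−1) = 102 · 336 = 34272.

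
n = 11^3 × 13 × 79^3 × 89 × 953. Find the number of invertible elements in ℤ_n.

φ(11^3) = 11^2·(11−1) = 121·10 = 1210.
φ(13) = 13 − 1 = 12.
φ(79^3) = 79^2·(79−1) = 6241·78 = 486798.
φ(89) = 89 − 1 = 88.
φ(953) = 953 − 1 = 952.
Multiply: 1210 · 12 · 486798 · 88 · 952 = 592154483880960.

592154483880960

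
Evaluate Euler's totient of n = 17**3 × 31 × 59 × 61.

φ(17^3) = 17^2·(17−1) = 289·16 = 4624.
φ(31) = 31 − 1 = 30.
φ(59) = 59 − 1 = 58.
φ(61) = 61 − 1 = 60.
Since φ is multiplicative, φ(548138497) = 4624 · 30 · 58 · 60 = 482745600.

482745600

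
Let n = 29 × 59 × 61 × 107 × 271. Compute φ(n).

φ(3026445887) = 3026445887 · (1 − 1/29) · (1 − 1/59) · (1 − 1/61) · (1 − 1/107) · (1 − 1/271)
       = 3026445887 · 2788732800/3026445887 = 2788732800.

2788732800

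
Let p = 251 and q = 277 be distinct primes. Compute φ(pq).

69000

φ(n) = (p − 1)(q − 1) = (251−1)(277−1) = 250·276 = 69000.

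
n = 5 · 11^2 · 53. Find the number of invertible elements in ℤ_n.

φ(32065) = 32065 · (1 − 1/5) · (1 − 1/11) · (1 − 1/53)
       = 32065 · 2080/2915 = 22880.

22880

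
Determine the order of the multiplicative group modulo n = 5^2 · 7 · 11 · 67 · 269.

φ(5^2) = 5^2 − 5^1 = 25 − 5 = 20.
φ(7) = 7 − 1 = 6.
φ(11) = 11 − 1 = 10.
φ(67) = 67 − 1 = 66.
φ(269) = 269 − 1 = 268.
φ(34694275) = 20 × 6 × 10 × 66 × 268 = 21225600.

21225600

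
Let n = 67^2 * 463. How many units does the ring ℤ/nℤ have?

φ(2078407) = 2078407 · (1 − 1/67) · (1 − 1/463)
       = 2078407 · 30492/31021 = 2042964.

2042964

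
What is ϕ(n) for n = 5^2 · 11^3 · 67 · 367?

φ(818198975) = 818198975 · (1 − 1/5) · (1 − 1/11) · (1 − 1/67) · (1 − 1/367)
       = 818198975 · 966240/1352395 = 584575200.

584575200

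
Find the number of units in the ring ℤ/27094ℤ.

11880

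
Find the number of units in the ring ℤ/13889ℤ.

12096

Factor 13889: 13889 = 17 · 19 · 43.
φ(13889) = 13889 · (1 − 1/17) · (1 − 1/19) · (1 − 1/43)
       = 13889 · 12096/13889 = 12096.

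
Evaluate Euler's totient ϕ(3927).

3927 = 3 · 7 · 11 · 17.
φ(3) = 3 − 1 = 2.
φ(7) = 7 − 1 = 6.
φ(11) = 11 − 1 = 10.
φ(17) = 17 − 1 = 16.
Multiply: 2 · 6 · 10 · 16 = 1920.

1920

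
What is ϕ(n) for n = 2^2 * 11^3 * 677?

1635920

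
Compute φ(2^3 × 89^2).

31328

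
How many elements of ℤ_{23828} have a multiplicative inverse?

Factor 23828: 23828 = 2^2 · 7 · 23 · 37.
φ(2^2) = 2^2 − 2^1 = 4 − 2 = 2.
φ(7) = 7 − 1 = 6.
φ(23) = 23 − 1 = 22.
φ(37) = 37 − 1 = 36.
Multiply: 2 · 6 · 22 · 36 = 9504.

9504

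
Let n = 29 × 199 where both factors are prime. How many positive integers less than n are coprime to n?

5544

φ(n) = (p − 1)(q − 1) = (29−1)(199−1) = 28·198 = 5544.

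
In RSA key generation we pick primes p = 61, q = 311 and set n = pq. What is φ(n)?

φ(18971) = 18971 · (1 − 1/61) · (1 − 1/311)
       = 18971 · 18600/18971 = 18600.

18600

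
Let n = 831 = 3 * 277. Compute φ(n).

φ(831) = 831 · (1 − 1/3) · (1 − 1/277)
       = 831 · 552/831 = 552.

552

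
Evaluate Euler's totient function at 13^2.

156

φ(169) = 169 · (1 − 1/13)
       = 169 · 12/13 = 156.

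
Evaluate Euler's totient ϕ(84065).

59136

Factor 84065: 84065 = 5 · 17 · 23 · 43.
φ(5) = 5 − 1 = 4.
φ(17) = 17 − 1 = 16.
φ(23) = 23 − 1 = 22.
φ(43) = 43 − 1 = 42.
Since φ is multiplicative, φ(84065) = 4 · 16 · 22 · 42 = 59136.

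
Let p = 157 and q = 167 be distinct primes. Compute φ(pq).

25896

φ(pq) = (p−1)(q−1) = 156 · 166 = 25896.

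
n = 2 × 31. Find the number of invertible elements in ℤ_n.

30

φ(2) = 2 − 1 = 1.
φ(31) = 31 − 1 = 30.
φ(62) = 1 × 30 = 30.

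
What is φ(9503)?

8064

Prime factorization: 9503 = 13 · 17 · 43.
φ(13) = 13 − 1 = 12.
φ(17) = 17 − 1 = 16.
φ(43) = 43 − 1 = 42.
φ(9503) = 12 × 16 × 42 = 8064.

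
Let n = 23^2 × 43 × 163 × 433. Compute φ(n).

φ(23^2) = 23^1·(23−1) = 23·22 = 506.
φ(43) = 43 − 1 = 42.
φ(163) = 163 − 1 = 162.
φ(433) = 433 − 1 = 432.
Multiply: 506 · 42 · 162 · 432 = 1487299968.

1487299968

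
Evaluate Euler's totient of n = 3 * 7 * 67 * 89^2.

φ(3) = 3 − 1 = 2.
φ(7) = 7 − 1 = 6.
φ(67) = 67 − 1 = 66.
φ(89^2) = 89^1·(89−1) = 89·88 = 7832.
Since φ is multiplicative, φ(11144847) = 2 · 6 · 66 · 7832 = 6202944.

6202944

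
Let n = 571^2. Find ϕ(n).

325470

φ(571^2) = 571^2 − 571^1 = 326041 − 571 = 325470.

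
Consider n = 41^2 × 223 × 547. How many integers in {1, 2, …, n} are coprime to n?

φ(205050061) = 205050061 · (1 − 1/41) · (1 − 1/223) · (1 − 1/547)
       = 205050061 · 4848480/5001221 = 198787680.

198787680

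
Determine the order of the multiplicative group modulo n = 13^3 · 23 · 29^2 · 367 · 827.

10952362092672

φ(12898091767639) = 12898091767639 · (1 − 1/13) · (1 − 1/23) · (1 − 1/29) · (1 − 1/367) · (1 − 1/827)
       = 12898091767639 · 2234719872/2631726539 = 10952362092672.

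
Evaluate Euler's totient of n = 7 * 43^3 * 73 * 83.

2750956992

φ(7) = 7 − 1 = 6.
φ(43^3) = 43^2·(43−1) = 1849·42 = 77658.
φ(73) = 73 − 1 = 72.
φ(83) = 83 − 1 = 82.
Since φ is multiplicative, φ(3372130391) = 6 · 77658 · 72 · 82 = 2750956992.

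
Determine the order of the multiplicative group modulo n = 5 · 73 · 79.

22464

φ(5) = 5 − 1 = 4.
φ(73) = 73 − 1 = 72.
φ(79) = 79 − 1 = 78.
Multiply: 4 · 72 · 78 = 22464.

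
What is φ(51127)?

47040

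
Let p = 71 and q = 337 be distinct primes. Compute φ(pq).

φ(n) = (p − 1)(q − 1) = (71−1)(337−1) = 70·336 = 23520.

23520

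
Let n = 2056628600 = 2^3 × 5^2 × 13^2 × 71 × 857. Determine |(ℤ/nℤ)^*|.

747801600

φ(2^3) = 2^2·(2−1) = 4·1 = 4.
φ(5^2) = 5^1·(5−1) = 5·4 = 20.
φ(13^2) = 13^1·(13−1) = 13·12 = 156.
φ(71) = 71 − 1 = 70.
φ(857) = 857 − 1 = 856.
φ(2056628600) = 4 × 20 × 156 × 70 × 856 = 747801600.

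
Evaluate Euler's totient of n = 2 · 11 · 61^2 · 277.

10101600

φ(2) = 2 − 1 = 1.
φ(11) = 11 − 1 = 10.
φ(61^2) = 61^1·(61−1) = 61·60 = 3660.
φ(277) = 277 − 1 = 276.
φ(22675774) = 1 × 10 × 3660 × 276 = 10101600.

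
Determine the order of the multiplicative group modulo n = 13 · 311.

φ(13) = 13 − 1 = 12.
φ(311) = 311 − 1 = 310.
Multiply: 12 · 310 = 3720.

3720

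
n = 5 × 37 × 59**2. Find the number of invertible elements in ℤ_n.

492768

φ(5) = 5 − 1 = 4.
φ(37) = 37 − 1 = 36.
φ(59^2) = 59^2 − 59^1 = 3481 − 59 = 3422.
φ(643985) = 4 × 36 × 3422 = 492768.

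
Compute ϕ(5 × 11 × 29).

1120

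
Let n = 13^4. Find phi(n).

26364

φ(28561) = 28561 · (1 − 1/13)
       = 28561 · 12/13 = 26364.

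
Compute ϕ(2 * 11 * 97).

960

φ(2134) = 2134 · (1 − 1/2) · (1 − 1/11) · (1 − 1/97)
       = 2134 · 960/2134 = 960.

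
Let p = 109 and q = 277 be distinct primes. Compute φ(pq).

For distinct primes, φ(pq) = (p−1)(q−1) = 108 × 276 = 29808.

29808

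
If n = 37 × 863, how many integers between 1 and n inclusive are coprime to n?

φ(31931) = 31931 · (1 − 1/37) · (1 − 1/863)
       = 31931 · 31032/31931 = 31032.

31032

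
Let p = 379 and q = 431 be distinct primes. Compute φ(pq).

φ(163349) = 163349 · (1 − 1/379) · (1 − 1/431)
       = 163349 · 162540/163349 = 162540.

162540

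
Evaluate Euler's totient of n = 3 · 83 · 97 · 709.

11146752

φ(17124477) = 17124477 · (1 − 1/3) · (1 − 1/83) · (1 − 1/97) · (1 − 1/709)
       = 17124477 · 11146752/17124477 = 11146752.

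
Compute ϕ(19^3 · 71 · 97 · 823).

35893912320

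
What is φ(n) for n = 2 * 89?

φ(2) = 2 − 1 = 1.
φ(89) = 89 − 1 = 88.
Multiply: 1 · 88 = 88.

88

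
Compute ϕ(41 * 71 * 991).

2772000

φ(41) = 41 − 1 = 40.
φ(71) = 71 − 1 = 70.
φ(991) = 991 − 1 = 990.
φ(2884801) = 40 × 70 × 990 = 2772000.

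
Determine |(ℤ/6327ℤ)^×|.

6327 = 3^2 · 19 · 37.
φ(3^2) = 3^2 − 3^1 = 9 − 3 = 6.
φ(19) = 19 − 1 = 18.
φ(37) = 37 − 1 = 36.
Since φ is multiplicative, φ(6327) = 6 · 18 · 36 = 3888.

3888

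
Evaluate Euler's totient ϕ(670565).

413952

670565 = 5 × 7^3 × 17 × 23.
φ(670565) = 670565 · (1 − 1/5) · (1 − 1/7) · (1 − 1/17) · (1 − 1/23)
       = 670565 · 8448/13685 = 413952.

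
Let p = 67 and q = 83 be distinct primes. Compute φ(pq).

φ(n) = (p − 1)(q − 1) = (67−1)(83−1) = 66·82 = 5412.

5412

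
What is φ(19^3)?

6498

φ(19^3) = 19^2·(19−1) = 361·18 = 6498.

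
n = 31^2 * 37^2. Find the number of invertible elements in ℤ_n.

φ(31^2) = 31^2 − 31^1 = 961 − 31 = 930.
φ(37^2) = 37^1·(37−1) = 37·36 = 1332.
Multiply: 930 · 1332 = 1238760.

1238760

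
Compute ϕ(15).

Prime factorization: 15 = 3 · 5.
φ(3) = 3 − 1 = 2.
φ(5) = 5 − 1 = 4.
Since φ is multiplicative, φ(15) = 2 · 4 = 8.

8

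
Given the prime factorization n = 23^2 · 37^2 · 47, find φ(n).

φ(34037447) = 34037447 · (1 − 1/23) · (1 − 1/37) · (1 − 1/47)
       = 34037447 · 36432/39997 = 31003632.

31003632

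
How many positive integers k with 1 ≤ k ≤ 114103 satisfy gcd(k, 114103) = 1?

96800

114103 = 11^2 * 23 * 41.
φ(11^2) = 11^2 − 11^1 = 121 − 11 = 110.
φ(23) = 23 − 1 = 22.
φ(41) = 41 − 1 = 40.
Multiply: 110 · 22 · 40 = 96800.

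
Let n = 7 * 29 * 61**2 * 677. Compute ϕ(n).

φ(7) = 7 − 1 = 6.
φ(29) = 29 − 1 = 28.
φ(61^2) = 61^1·(61−1) = 61·60 = 3660.
φ(677) = 677 − 1 = 676.
Multiply: 6 · 28 · 3660 · 676 = 415658880.

415658880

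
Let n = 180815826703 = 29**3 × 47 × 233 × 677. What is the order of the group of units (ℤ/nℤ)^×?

169881677056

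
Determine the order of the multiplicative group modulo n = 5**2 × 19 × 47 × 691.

11426400

φ(15426575) = 15426575 · (1 − 1/5) · (1 − 1/19) · (1 − 1/47) · (1 − 1/691)
       = 15426575 · 2285280/3085315 = 11426400.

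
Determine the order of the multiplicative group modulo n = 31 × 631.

φ(19561) = 19561 · (1 − 1/31) · (1 − 1/631)
       = 19561 · 18900/19561 = 18900.

18900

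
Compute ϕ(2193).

1344

Prime factorization: 2193 = 3 · 17 · 43.
φ(3) = 3 − 1 = 2.
φ(17) = 17 − 1 = 16.
φ(43) = 43 − 1 = 42.
Since φ is multiplicative, φ(2193) = 2 · 16 · 42 = 1344.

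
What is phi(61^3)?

223260

φ(226981) = 226981 · (1 − 1/61)
       = 226981 · 60/61 = 223260.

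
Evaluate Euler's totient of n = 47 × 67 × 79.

236808

φ(248771) = 248771 · (1 − 1/47) · (1 − 1/67) · (1 − 1/79)
       = 248771 · 236808/248771 = 236808.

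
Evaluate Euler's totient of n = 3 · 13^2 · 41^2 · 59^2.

φ(2966741427) = 2966741427 · (1 − 1/3) · (1 − 1/13) · (1 − 1/41) · (1 − 1/59)
       = 2966741427 · 55680/94341 = 1750968960.

1750968960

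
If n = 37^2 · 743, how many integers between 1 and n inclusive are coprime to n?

988344

φ(37^2) = 37^2 − 37^1 = 1369 − 37 = 1332.
φ(743) = 743 − 1 = 742.
Since φ is multiplicative, φ(1017167) = 1332 · 742 = 988344.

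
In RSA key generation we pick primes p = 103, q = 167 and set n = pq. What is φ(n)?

φ(103) = 103 − 1 = 102.
φ(167) = 167 − 1 = 166.
Multiply: 102 · 166 = 16932.

16932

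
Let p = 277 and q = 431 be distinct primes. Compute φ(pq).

φ(pq) = (p−1)(q−1) = 276 · 430 = 118680.

118680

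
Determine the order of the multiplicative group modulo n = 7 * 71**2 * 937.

27911520

φ(7) = 7 − 1 = 6.
φ(71^2) = 71^1·(71−1) = 71·70 = 4970.
φ(937) = 937 − 1 = 936.
φ(33063919) = 6 × 4970 × 936 = 27911520.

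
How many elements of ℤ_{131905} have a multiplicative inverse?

Prime factorization: 131905 = 5 · 23 · 31 · 37.
φ(131905) = 131905 · (1 − 1/5) · (1 − 1/23) · (1 − 1/31) · (1 − 1/37)
       = 131905 · 95040/131905 = 95040.

95040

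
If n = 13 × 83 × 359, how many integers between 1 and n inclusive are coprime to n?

φ(387361) = 387361 · (1 − 1/13) · (1 − 1/83) · (1 − 1/359)
       = 387361 · 352272/387361 = 352272.

352272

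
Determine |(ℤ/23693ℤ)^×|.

First factor: 23693 = 19 · 29 · 43.
φ(23693) = 23693 · (1 − 1/19) · (1 − 1/29) · (1 − 1/43)
       = 23693 · 21168/23693 = 21168.

21168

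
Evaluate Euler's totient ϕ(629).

First factor: 629 = 17 × 37.
φ(629) = 629 · (1 − 1/17) · (1 − 1/37)
       = 629 · 576/629 = 576.

576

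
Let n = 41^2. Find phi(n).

1640

φ(1681) = 1681 · (1 − 1/41)
       = 1681 · 40/41 = 1640.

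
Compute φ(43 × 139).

5796

φ(5977) = 5977 · (1 − 1/43) · (1 − 1/139)
       = 5977 · 5796/5977 = 5796.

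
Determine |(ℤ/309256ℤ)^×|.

Prime factorization: 309256 = 2^3 × 29 × 31 × 43.
φ(309256) = 309256 · (1 − 1/2) · (1 − 1/29) · (1 − 1/31) · (1 − 1/43)
       = 309256 · 35280/77314 = 141120.

141120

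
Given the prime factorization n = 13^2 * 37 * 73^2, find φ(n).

φ(33322237) = 33322237 · (1 − 1/13) · (1 − 1/37) · (1 − 1/73)
       = 33322237 · 31104/35113 = 29517696.

29517696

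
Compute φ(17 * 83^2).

φ(117113) = 117113 · (1 − 1/17) · (1 − 1/83)
       = 117113 · 1312/1411 = 108896.

108896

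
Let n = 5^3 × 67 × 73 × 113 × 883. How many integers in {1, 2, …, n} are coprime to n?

46942156800

φ(5^3) = 5^2·(5−1) = 25·4 = 100.
φ(67) = 67 − 1 = 66.
φ(73) = 73 − 1 = 72.
φ(113) = 113 − 1 = 112.
φ(883) = 883 − 1 = 882.
Since φ is multiplicative, φ(61002386125) = 100 · 66 · 72 · 112 · 882 = 46942156800.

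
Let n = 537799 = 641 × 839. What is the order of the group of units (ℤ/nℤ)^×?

536320

φ(537799) = 537799 · (1 − 1/641) · (1 − 1/839)
       = 537799 · 536320/537799 = 536320.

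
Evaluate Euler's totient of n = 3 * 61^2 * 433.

3162240

φ(4833579) = 4833579 · (1 − 1/3) · (1 − 1/61) · (1 − 1/433)
       = 4833579 · 51840/79239 = 3162240.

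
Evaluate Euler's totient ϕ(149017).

Factor 149017: 149017 = 11 · 19 · 23 · 31.
φ(149017) = 149017 · (1 − 1/11) · (1 − 1/19) · (1 − 1/23) · (1 − 1/31)
       = 149017 · 118800/149017 = 118800.

118800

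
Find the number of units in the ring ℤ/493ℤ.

Prime factorization: 493 = 17 · 29.
φ(17) = 17 − 1 = 16.
φ(29) = 29 − 1 = 28.
φ(493) = 16 × 28 = 448.

448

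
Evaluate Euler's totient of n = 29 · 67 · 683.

φ(29) = 29 − 1 = 28.
φ(67) = 67 − 1 = 66.
φ(683) = 683 − 1 = 682.
Since φ is multiplicative, φ(1327069) = 28 · 66 · 682 = 1260336.

1260336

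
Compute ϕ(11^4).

φ(14641) = 14641 · (1 − 1/11)
       = 14641 · 10/11 = 13310.

13310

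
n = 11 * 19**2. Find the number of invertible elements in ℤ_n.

3420

φ(11) = 11 − 1 = 10.
φ(19^2) = 19^2 − 19^1 = 361 − 19 = 342.
Multiply: 10 · 342 = 3420.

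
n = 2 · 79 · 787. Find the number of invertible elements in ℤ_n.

61308

φ(2) = 2 − 1 = 1.
φ(79) = 79 − 1 = 78.
φ(787) = 787 − 1 = 786.
Multiply: 1 · 78 · 786 = 61308.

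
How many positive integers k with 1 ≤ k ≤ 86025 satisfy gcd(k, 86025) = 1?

43200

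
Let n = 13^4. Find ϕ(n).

26364

φ(28561) = 28561 · (1 − 1/13)
       = 28561 · 12/13 = 26364.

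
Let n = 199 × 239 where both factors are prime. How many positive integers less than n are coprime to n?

47124

For distinct primes, φ(pq) = (p−1)(q−1) = 198 × 238 = 47124.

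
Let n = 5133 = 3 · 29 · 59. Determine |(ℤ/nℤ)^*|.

φ(5133) = 5133 · (1 − 1/3) · (1 − 1/29) · (1 − 1/59)
       = 5133 · 3248/5133 = 3248.

3248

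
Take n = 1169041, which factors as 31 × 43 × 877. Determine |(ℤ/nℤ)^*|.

1103760

φ(31) = 31 − 1 = 30.
φ(43) = 43 − 1 = 42.
φ(877) = 877 − 1 = 876.
φ(1169041) = 30 × 42 × 876 = 1103760.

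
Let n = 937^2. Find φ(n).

877032

φ(937^2) = 937^2 − 937^1 = 877969 − 937 = 877032.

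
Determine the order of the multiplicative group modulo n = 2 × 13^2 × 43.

φ(2) = 2 − 1 = 1.
φ(13^2) = 13^1·(13−1) = 13·12 = 156.
φ(43) = 43 − 1 = 42.
Since φ is multiplicative, φ(14534) = 1 · 156 · 42 = 6552.

6552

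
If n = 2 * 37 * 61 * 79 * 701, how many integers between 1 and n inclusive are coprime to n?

117936000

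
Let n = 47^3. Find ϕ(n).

101614

φ(103823) = 103823 · (1 − 1/47)
       = 103823 · 46/47 = 101614.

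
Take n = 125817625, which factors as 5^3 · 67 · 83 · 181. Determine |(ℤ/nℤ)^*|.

97416000

φ(5^3) = 5^3 − 5^2 = 125 − 25 = 100.
φ(67) = 67 − 1 = 66.
φ(83) = 83 − 1 = 82.
φ(181) = 181 − 1 = 180.
φ(125817625) = 100 × 66 × 82 × 180 = 97416000.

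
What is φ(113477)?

84672

113477 = 7 · 13 · 29 · 43.
φ(113477) = 113477 · (1 − 1/7) · (1 − 1/13) · (1 − 1/29) · (1 − 1/43)
       = 113477 · 84672/113477 = 84672.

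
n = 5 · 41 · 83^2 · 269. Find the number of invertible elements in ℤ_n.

291841280

φ(379893905) = 379893905 · (1 − 1/5) · (1 − 1/41) · (1 − 1/83) · (1 − 1/269)
       = 379893905 · 3516160/4577035 = 291841280.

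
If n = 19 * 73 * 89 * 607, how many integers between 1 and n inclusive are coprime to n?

69113088

φ(74929901) = 74929901 · (1 − 1/19) · (1 − 1/73) · (1 − 1/89) · (1 − 1/607)
       = 74929901 · 69113088/74929901 = 69113088.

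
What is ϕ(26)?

First factor: 26 = 2 × 13.
φ(26) = 26 · (1 − 1/2) · (1 − 1/13)
       = 26 · 12/26 = 12.

12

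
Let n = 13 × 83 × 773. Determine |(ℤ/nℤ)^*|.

759648

φ(834067) = 834067 · (1 − 1/13) · (1 − 1/83) · (1 − 1/773)
       = 834067 · 759648/834067 = 759648.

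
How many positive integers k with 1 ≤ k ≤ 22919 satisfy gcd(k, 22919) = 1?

Prime factorization: 22919 = 13 × 41 × 43.
φ(22919) = 22919 · (1 − 1/13) · (1 − 1/41) · (1 − 1/43)
       = 22919 · 20160/22919 = 20160.

20160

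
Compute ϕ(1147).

Factor 1147: 1147 = 31 × 37.
φ(31) = 31 − 1 = 30.
φ(37) = 37 − 1 = 36.
Since φ is multiplicative, φ(1147) = 30 · 36 = 1080.

1080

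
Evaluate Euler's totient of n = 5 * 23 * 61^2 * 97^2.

2999208960

φ(4026252235) = 4026252235 · (1 − 1/5) · (1 − 1/23) · (1 − 1/61) · (1 − 1/97)
       = 4026252235 · 506880/680455 = 2999208960.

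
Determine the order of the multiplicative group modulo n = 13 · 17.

192

φ(221) = 221 · (1 − 1/13) · (1 − 1/17)
       = 221 · 192/221 = 192.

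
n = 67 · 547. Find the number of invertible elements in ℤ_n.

36036

φ(67) = 67 − 1 = 66.
φ(547) = 547 − 1 = 546.
φ(36649) = 66 × 546 = 36036.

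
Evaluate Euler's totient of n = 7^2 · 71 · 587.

φ(7^2) = 7^1·(7−1) = 7·6 = 42.
φ(71) = 71 − 1 = 70.
φ(587) = 587 − 1 = 586.
Multiply: 42 · 70 · 586 = 1722840.

1722840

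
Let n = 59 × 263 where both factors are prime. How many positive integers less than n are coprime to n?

15196

φ(pq) = (p−1)(q−1) = 58 · 262 = 15196.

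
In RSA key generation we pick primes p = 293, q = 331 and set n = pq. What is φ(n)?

96360

φ(pq) = (p−1)(q−1) = 292 · 330 = 96360.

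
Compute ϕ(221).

Prime factorization: 221 = 13 · 17.
φ(221) = 221 · (1 − 1/13) · (1 − 1/17)
       = 221 · 192/221 = 192.

192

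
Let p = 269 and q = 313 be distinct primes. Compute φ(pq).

φ(269) = 269 − 1 = 268.
φ(313) = 313 − 1 = 312.
φ(84197) = 268 × 312 = 83616.

83616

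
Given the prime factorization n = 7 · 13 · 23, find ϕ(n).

1584

φ(2093) = 2093 · (1 − 1/7) · (1 − 1/13) · (1 − 1/23)
       = 2093 · 1584/2093 = 1584.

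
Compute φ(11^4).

13310

φ(14641) = 14641 · (1 − 1/11)
       = 14641 · 10/11 = 13310.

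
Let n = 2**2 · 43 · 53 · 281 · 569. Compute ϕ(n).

φ(2^2) = 2^2 − 2^1 = 4 − 2 = 2.
φ(43) = 43 − 1 = 42.
φ(53) = 53 − 1 = 52.
φ(281) = 281 − 1 = 280.
φ(569) = 569 − 1 = 568.
Since φ is multiplicative, φ(1457548124) = 2 · 42 · 52 · 280 · 568 = 694686720.

694686720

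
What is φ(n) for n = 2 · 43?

φ(86) = 86 · (1 − 1/2) · (1 − 1/43)
       = 86 · 42/86 = 42.

42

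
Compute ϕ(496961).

422400

Factor 496961: 496961 = 17 × 23 × 31 × 41.
φ(496961) = 496961 · (1 − 1/17) · (1 − 1/23) · (1 − 1/31) · (1 − 1/41)
       = 496961 · 422400/496961 = 422400.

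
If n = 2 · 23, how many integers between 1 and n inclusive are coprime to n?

φ(2) = 2 − 1 = 1.
φ(23) = 23 − 1 = 22.
Multiply: 1 · 22 = 22.

22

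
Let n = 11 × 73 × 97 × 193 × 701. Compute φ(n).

φ(10538107063) = 10538107063 · (1 − 1/11) · (1 − 1/73) · (1 − 1/97) · (1 − 1/193) · (1 − 1/701)
       = 10538107063 · 9289728000/10538107063 = 9289728000.

9289728000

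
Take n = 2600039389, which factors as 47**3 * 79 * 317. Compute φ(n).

2504581872

φ(2600039389) = 2600039389 · (1 − 1/47) · (1 − 1/79) · (1 − 1/317)
       = 2600039389 · 1133808/1177021 = 2504581872.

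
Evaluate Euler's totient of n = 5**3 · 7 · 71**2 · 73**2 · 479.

φ(5^3) = 5^2·(5−1) = 25·4 = 100.
φ(7) = 7 − 1 = 6.
φ(71^2) = 71^1·(71−1) = 71·70 = 4970.
φ(73^2) = 73^2 − 73^1 = 5329 − 73 = 5256.
φ(479) = 479 − 1 = 478.
Since φ is multiplicative, φ(11259159827125) = 100 · 6 · 4970 · 5256 · 478 = 7491881376000.

7491881376000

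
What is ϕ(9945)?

First factor: 9945 = 3**2 * 5 * 13 * 17.
φ(3^2) = 3^2 − 3^1 = 9 − 3 = 6.
φ(5) = 5 − 1 = 4.
φ(13) = 13 − 1 = 12.
φ(17) = 17 − 1 = 16.
φ(9945) = 6 × 4 × 12 × 16 = 4608.

4608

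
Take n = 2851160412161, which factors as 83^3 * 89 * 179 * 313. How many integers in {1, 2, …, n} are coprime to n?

φ(2851160412161) = 2851160412161 · (1 − 1/83) · (1 − 1/89) · (1 − 1/179) · (1 − 1/313)
       = 2851160412161 · 400747776/413871449 = 2760751428864.

2760751428864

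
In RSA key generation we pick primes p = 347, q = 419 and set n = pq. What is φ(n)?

144628

For distinct primes, φ(pq) = (p−1)(q−1) = 346 × 418 = 144628.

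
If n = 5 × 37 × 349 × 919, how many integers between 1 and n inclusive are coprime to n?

φ(5) = 5 − 1 = 4.
φ(37) = 37 − 1 = 36.
φ(349) = 349 − 1 = 348.
φ(919) = 919 − 1 = 918.
Since φ is multiplicative, φ(59335235) = 4 · 36 · 348 · 918 = 46002816.

46002816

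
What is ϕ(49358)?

49358 = 2 · 23 · 29 · 37.
φ(49358) = 49358 · (1 − 1/2) · (1 − 1/23) · (1 − 1/29) · (1 − 1/37)
       = 49358 · 22176/49358 = 22176.

22176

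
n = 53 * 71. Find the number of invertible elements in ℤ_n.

3640

φ(3763) = 3763 · (1 − 1/53) · (1 − 1/71)
       = 3763 · 3640/3763 = 3640.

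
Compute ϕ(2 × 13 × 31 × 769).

276480

φ(619814) = 619814 · (1 − 1/2) · (1 − 1/13) · (1 − 1/31) · (1 − 1/769)
       = 619814 · 276480/619814 = 276480.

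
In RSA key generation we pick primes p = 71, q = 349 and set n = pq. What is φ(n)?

φ(71) = 71 − 1 = 70.
φ(349) = 349 − 1 = 348.
Since φ is multiplicative, φ(24779) = 70 · 348 = 24360.

24360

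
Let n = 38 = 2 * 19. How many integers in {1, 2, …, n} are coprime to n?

18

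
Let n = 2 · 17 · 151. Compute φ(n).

2400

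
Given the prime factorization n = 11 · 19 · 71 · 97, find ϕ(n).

1209600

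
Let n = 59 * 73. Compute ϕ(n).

φ(4307) = 4307 · (1 − 1/59) · (1 − 1/73)
       = 4307 · 4176/4307 = 4176.

4176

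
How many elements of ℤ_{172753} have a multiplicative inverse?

Prime factorization: 172753 = 7 · 23 · 29 · 37.
φ(7) = 7 − 1 = 6.
φ(23) = 23 − 1 = 22.
φ(29) = 29 − 1 = 28.
φ(37) = 37 − 1 = 36.
φ(172753) = 6 × 22 × 28 × 36 = 133056.

133056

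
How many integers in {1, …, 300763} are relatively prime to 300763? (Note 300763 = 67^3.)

296274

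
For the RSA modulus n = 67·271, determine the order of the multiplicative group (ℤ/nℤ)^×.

17820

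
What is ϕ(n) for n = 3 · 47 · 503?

46184

φ(70923) = 70923 · (1 − 1/3) · (1 − 1/47) · (1 − 1/503)
       = 70923 · 46184/70923 = 46184.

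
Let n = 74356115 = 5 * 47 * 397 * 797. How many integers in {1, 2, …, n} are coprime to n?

φ(5) = 5 − 1 = 4.
φ(47) = 47 − 1 = 46.
φ(397) = 397 − 1 = 396.
φ(797) = 797 − 1 = 796.
Multiply: 4 · 46 · 396 · 796 = 57999744.

57999744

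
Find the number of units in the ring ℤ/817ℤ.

Factor 817: 817 = 19 · 43.
φ(817) = 817 · (1 − 1/19) · (1 − 1/43)
       = 817 · 756/817 = 756.

756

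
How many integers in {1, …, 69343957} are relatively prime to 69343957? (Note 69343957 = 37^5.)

67469796

φ(37^5) = 37^5 − 37^4 = 69343957 − 1874161 = 67469796.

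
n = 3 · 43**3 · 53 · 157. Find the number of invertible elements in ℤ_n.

φ(3) = 3 − 1 = 2.
φ(43^3) = 43^2·(43−1) = 1849·42 = 77658.
φ(53) = 53 − 1 = 52.
φ(157) = 157 − 1 = 156.
Multiply: 2 · 77658 · 52 · 156 = 1259923392.

1259923392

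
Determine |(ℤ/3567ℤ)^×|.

Factor 3567: 3567 = 3 · 29 · 41.
φ(3567) = 3567 · (1 − 1/3) · (1 − 1/29) · (1 − 1/41)
       = 3567 · 2240/3567 = 2240.

2240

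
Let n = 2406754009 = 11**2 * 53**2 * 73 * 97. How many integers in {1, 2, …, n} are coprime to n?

2095441920

φ(2406754009) = 2406754009 · (1 − 1/11) · (1 − 1/53) · (1 − 1/73) · (1 − 1/97)
       = 2406754009 · 3594240/4128223 = 2095441920.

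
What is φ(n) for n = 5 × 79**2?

24648

φ(5) = 5 − 1 = 4.
φ(79^2) = 79^2 − 79^1 = 6241 − 79 = 6162.
Multiply: 4 · 6162 = 24648.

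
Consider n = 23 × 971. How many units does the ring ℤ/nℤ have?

φ(23) = 23 − 1 = 22.
φ(971) = 971 − 1 = 970.
φ(22333) = 22 × 970 = 21340.

21340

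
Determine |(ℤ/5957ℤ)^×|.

5957 = 7 · 23 · 37.
φ(5957) = 5957 · (1 − 1/7) · (1 − 1/23) · (1 − 1/37)
       = 5957 · 4752/5957 = 4752.

4752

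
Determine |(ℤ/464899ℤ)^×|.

394240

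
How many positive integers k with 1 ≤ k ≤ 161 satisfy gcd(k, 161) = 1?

132

Factor 161: 161 = 7 × 23.
φ(161) = 161 · (1 − 1/7) · (1 − 1/23)
       = 161 · 132/161 = 132.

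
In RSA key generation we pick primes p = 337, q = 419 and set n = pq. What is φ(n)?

140448

φ(337) = 337 − 1 = 336.
φ(419) = 419 − 1 = 418.
φ(141203) = 336 × 418 = 140448.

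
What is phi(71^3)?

352870

φ(71^3) = 71^2·(71−1) = 5041·70 = 352870.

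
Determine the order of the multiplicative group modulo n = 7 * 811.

4860

φ(7) = 7 − 1 = 6.
φ(811) = 811 − 1 = 810.
Multiply: 6 · 810 = 4860.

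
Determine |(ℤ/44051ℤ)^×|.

35280

Prime factorization: 44051 = 7^2 · 29 · 31.
φ(44051) = 44051 · (1 − 1/7) · (1 − 1/29) · (1 − 1/31)
       = 44051 · 5040/6293 = 35280.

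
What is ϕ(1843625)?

1234800

Factor 1843625: 1843625 = 5**3 × 7**3 × 43.
φ(5^3) = 5^3 − 5^2 = 125 − 25 = 100.
φ(7^3) = 7^3 − 7^2 = 343 − 49 = 294.
φ(43) = 43 − 1 = 42.
φ(1843625) = 100 × 294 × 42 = 1234800.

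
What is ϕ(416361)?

237600

Factor 416361: 416361 = 3 * 11**2 * 31 * 37.
φ(3) = 3 − 1 = 2.
φ(11^2) = 11^1·(11−1) = 11·10 = 110.
φ(31) = 31 − 1 = 30.
φ(37) = 37 − 1 = 36.
Multiply: 2 · 110 · 30 · 36 = 237600.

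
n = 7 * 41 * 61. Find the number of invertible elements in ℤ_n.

14400

φ(17507) = 17507 · (1 − 1/7) · (1 − 1/41) · (1 − 1/61)
       = 17507 · 14400/17507 = 14400.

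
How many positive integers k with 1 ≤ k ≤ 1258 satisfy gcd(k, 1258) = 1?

First factor: 1258 = 2 × 17 × 37.
φ(2) = 2 − 1 = 1.
φ(17) = 17 − 1 = 16.
φ(37) = 37 − 1 = 36.
φ(1258) = 1 × 16 × 36 = 576.

576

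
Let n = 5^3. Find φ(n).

φ(125) = 125 · (1 − 1/5)
       = 125 · 4/5 = 100.

100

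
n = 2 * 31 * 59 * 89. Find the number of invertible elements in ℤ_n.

153120

φ(2) = 2 − 1 = 1.
φ(31) = 31 − 1 = 30.
φ(59) = 59 − 1 = 58.
φ(89) = 89 − 1 = 88.
Multiply: 1 · 30 · 58 · 88 = 153120.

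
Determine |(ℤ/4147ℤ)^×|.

3360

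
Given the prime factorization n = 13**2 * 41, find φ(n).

6240

φ(13^2) = 13^2 − 13^1 = 169 − 13 = 156.
φ(41) = 41 − 1 = 40.
Since φ is multiplicative, φ(6929) = 156 · 40 = 6240.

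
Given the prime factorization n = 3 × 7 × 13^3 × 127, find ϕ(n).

3066336

φ(3) = 3 − 1 = 2.
φ(7) = 7 − 1 = 6.
φ(13^3) = 13^2·(13−1) = 169·12 = 2028.
φ(127) = 127 − 1 = 126.
Multiply: 2 · 6 · 2028 · 126 = 3066336.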